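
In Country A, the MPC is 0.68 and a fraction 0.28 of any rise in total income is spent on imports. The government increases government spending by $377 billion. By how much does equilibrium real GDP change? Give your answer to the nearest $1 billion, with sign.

Government-spending multiplier = 1/(1 − c + m) = 1/(1 − 0.68 + 0.28) = 1/0.6 ≈ 1.667.
ΔY = k × ΔG = (+$377 billion) / 0.6 ≈ +$628 billion.

+$628 billion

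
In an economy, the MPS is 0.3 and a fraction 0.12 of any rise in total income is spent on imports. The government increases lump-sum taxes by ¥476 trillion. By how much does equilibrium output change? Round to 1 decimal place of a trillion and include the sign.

MPC = 1 − MPS = 1 − 0.3 = 0.7.
A lump-sum tax change of +¥476 trillion shifts disposable income by −¥476 trillion; first-round consumption changes by −c × ΔT = −0.7 × (+¥476 trillion) = −¥333.2 trillion.
Expenditure multiplier = 1/(1 − c + m) = 1/(1 − 0.7 + 0.12) = 1/0.42 ≈ 2.381.
The tax multiplier is −c × k ≈ −1.667, so ΔY = k × (−c·ΔT) = (−¥333.2 trillion) / 0.42 ≈ −¥793.3 trillion.

−¥793.3 trillion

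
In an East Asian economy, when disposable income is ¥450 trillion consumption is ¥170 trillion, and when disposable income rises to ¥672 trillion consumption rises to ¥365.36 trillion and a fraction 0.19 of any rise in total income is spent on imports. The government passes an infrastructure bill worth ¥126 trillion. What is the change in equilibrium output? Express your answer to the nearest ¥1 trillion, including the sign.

MPC = ΔC/ΔYd = (365.36 − 170)/(672 − 450) = 195.36/222 = 0.88.
Spending multiplier = 1/(1 − c + m) = 1/(1 − 0.88 + 0.19) = 1/0.31 ≈ 3.226.
ΔY = k × ΔG = (+¥126 trillion) / 0.31 ≈ +¥406 trillion.

+¥406 trillion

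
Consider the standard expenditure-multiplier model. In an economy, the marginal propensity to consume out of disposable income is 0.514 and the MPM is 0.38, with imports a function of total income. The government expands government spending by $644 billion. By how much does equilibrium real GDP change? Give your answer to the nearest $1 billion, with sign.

Spending multiplier = 1/(1 − c + m) = 1/(1 − 0.514 + 0.38) = 1/0.866 ≈ 1.155.
ΔY = k × ΔG = (+$644 billion) / 0.866 ≈ +$744 billion.

+$744 billion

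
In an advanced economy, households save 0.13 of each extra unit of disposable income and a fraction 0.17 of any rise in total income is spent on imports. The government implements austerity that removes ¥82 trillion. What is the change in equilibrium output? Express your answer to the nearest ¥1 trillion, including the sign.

−¥273 trillion

MPC = 1 − MPS = 1 − 0.13 = 0.87.
Government-spending multiplier = 1/(1 − c + m) = 1/(1 − 0.87 + 0.17) = 1/0.3 ≈ 3.333.
ΔY = k × ΔG = (−¥82 trillion) / 0.3 ≈ −¥273 trillion.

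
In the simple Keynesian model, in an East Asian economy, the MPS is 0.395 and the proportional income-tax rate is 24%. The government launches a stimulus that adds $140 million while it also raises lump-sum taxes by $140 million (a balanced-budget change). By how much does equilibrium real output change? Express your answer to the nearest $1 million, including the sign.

MPC = 1 − MPS = 1 − 0.395 = 0.605.
Expenditure multiplier = 1/(1 − c(1−t)) = 1/(1 − 0.605×0.76) = 1/0.5402 ≈ 1.851.
ΔG contributes k·ΔG = (+$140 million) / 0.5402 ≈ +$259.2 million.
ΔT of +$140 million changes first-round spending by −c·ΔT = −$84.7 million, contributing k·(−c·ΔT) = (−$84.7 million) / 0.5402 ≈ −$156.8 million.
Net ΔY = k(ΔG − c·ΔT) = (+$55.3 million) / 0.5402 ≈ +$102 million.

+$102 million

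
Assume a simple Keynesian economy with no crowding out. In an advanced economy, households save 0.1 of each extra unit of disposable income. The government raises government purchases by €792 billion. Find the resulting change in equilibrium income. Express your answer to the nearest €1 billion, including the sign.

+€7,920 billion

MPC = 1 − MPS = 1 − 0.1 = 0.9.
Expenditure multiplier = 1/(1 − MPC) = 1/(1 − 0.9) = 1/0.1 = 10.
ΔY = k × ΔG = (+€792 billion) / 0.1 = +€7,920 billion.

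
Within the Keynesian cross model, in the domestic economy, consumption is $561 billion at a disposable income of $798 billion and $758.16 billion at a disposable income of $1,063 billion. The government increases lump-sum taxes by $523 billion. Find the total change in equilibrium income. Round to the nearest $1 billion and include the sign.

−$1,520 billion

MPC = ΔC/ΔYd = (758.16 − 561)/(1,063 − 798) = 197.16/265 = 0.744.
A lump-sum tax change of +$523 billion shifts disposable income by −$523 billion; first-round consumption changes by −c × ΔT = −0.744 × (+$523 billion) = −$389.112 billion.
Expenditure multiplier = 1/(1 − MPC) = 1/(1 − 0.744) = 1/0.256 ≈ 3.906.
The tax multiplier is −c × k ≈ −2.906, so ΔY = k × (−c·ΔT) = (−$389.112 billion) / 0.256 ≈ −$1,520 billion.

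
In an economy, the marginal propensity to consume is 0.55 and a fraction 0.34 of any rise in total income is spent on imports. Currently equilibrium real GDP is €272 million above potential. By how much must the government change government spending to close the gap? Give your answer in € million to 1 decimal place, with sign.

−€214.9 million

Spending multiplier = 1/(1 − c + m) = 1/(1 − 0.55 + 0.34) = 1/0.79 ≈ 1.266.
Need ΔY = −€272 million, so ΔG = ΔY/k = (−€272 million) × 0.79 ≈ −€214.9 million.
The government should cut government spending by €214.9 million.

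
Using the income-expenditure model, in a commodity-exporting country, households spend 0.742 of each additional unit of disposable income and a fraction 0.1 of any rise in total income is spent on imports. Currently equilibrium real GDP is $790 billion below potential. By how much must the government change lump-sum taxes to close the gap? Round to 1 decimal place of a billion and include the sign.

−$381.2 billion

Spending multiplier = 1/(1 − c + m) = 1/(1 − 0.742 + 0.1) = 1/0.358 ≈ 2.793.
Tax multiplier = −c·k = −0.742/0.358 ≈ −2.073. Need ΔY = +$790 billion, so ΔT = ΔY/(−c·k) = −(+$790 billion) × 0.358 / 0.742 ≈ −$381.2 billion.
The government should cut lump-sum taxes by $381.2 billion.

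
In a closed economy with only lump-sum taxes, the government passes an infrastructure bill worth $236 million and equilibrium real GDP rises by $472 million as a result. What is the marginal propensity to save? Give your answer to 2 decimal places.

0.50

Implied spending multiplier k = ΔY/ΔG = 472/236 = 2.
Since k = 1/(1 − MPC), MPC = 1 − 1/k = 1 − ΔG/ΔY = 1 − 236/472 = 0.50.
MPS = 1 − MPC = 0.50.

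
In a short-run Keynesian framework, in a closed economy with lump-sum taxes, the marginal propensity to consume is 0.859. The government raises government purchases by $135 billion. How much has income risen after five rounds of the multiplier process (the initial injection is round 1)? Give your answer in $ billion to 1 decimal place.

$509.7 billion

Round 1 adds ΔG = $135 billion; each later round is MPC = 0.859 times the previous.
After 5 rounds: 135 + 115.965 + 99.613935 + 85.568370165 + 73.503229971735 = ΔG·(1 − c^5)/(1 − c) = 135 × (1 − 0.467698329968299)/0.141 ≈ $509.7 billion.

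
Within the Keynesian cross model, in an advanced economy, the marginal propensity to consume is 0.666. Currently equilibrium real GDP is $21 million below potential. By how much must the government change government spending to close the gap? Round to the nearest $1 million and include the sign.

+$7 million

Spending multiplier = 1/(1 − MPC) = 1/(1 − 0.666) = 1/0.334 ≈ 2.994.
Need ΔY = +$21 million, so ΔG = ΔY/k = (+$21 million) × 0.334 ≈ +$7 million.
The government should increase government spending by $7 million.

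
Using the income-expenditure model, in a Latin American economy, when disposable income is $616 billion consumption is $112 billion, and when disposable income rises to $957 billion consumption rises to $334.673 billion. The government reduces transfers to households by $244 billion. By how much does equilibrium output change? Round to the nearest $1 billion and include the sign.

MPC = ΔC/ΔYd = (334.673 − 112)/(957 − 616) = 222.673/341 = 0.653.
The transfer change shifts disposable income by −$244 billion, so first-round consumption changes by c·ΔTR = 0.653 × (−$244 billion) = −$159.332 billion.
Expenditure multiplier = 1/(1 − MPC) = 1/(1 − 0.653) = 1/0.347 ≈ 2.882.
The transfer multiplier is c × k ≈ 1.882, so ΔY = k × (c·ΔTR) = (−$159.332 billion) / 0.347 ≈ −$459 billion.

−$459 billion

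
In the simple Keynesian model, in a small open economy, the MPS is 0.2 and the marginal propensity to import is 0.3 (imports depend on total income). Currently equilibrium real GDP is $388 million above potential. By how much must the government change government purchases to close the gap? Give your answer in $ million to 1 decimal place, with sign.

−$194.0 million

MPC = 1 − MPS = 1 − 0.2 = 0.8.
Spending multiplier = 1/(1 − c + m) = 1/(1 − 0.8 + 0.3) = 1/0.5 = 2.
Need ΔY = −$388 million, so ΔG = ΔY/k = (−$388 million) × 0.5 = −$194 million.
The government should cut government purchases by $194 million.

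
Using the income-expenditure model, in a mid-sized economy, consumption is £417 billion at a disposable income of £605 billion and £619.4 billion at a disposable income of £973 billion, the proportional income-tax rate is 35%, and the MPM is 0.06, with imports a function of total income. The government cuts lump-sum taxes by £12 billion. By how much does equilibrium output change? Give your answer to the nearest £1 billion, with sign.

MPC = ΔC/ΔYd = (619.4 − 417)/(973 − 605) = 202.4/368 = 0.55.
A lump-sum tax change of −£12 billion shifts disposable income by +£12 billion; first-round consumption changes by −c × ΔT = −0.55 × (−£12 billion) = +£6.6 billion.
Expenditure multiplier = 1/(1 − c(1−t) + m) = 1/(1 − 0.55×0.65 + 0.06) = 1/0.7025 ≈ 1.423.
The tax multiplier is −c × k ≈ −0.783, so ΔY = k × (−c·ΔT) = (+£6.6 billion) / 0.7025 ≈ +£9 billion.

+£9 billion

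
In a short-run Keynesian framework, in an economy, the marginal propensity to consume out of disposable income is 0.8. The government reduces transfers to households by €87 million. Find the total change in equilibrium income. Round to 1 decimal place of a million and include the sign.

−€348.0 million

The transfer change shifts disposable income by −€87 million, so first-round consumption changes by c·ΔTR = 0.8 × (−€87 million) = −€69.6 million.
Expenditure multiplier = 1/(1 − MPC) = 1/(1 − 0.8) = 1/0.2 = 5.
The transfer multiplier is c × k = 4, so ΔY = k × (c·ΔTR) = (−€69.6 million) / 0.2 = −€348 million.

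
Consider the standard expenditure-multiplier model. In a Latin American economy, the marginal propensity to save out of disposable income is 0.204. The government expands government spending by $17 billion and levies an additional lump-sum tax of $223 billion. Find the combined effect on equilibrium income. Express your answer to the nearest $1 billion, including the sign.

MPC = 1 − MPS = 1 − 0.204 = 0.796.
Expenditure multiplier = 1/(1 − MPC) = 1/(1 − 0.796) = 1/0.204 ≈ 4.902.
ΔG contributes k·ΔG = (+$17 billion) / 0.204 ≈ +$83.3 billion.
ΔT of +$223 billion changes first-round spending by −c·ΔT = −$177.508 billion, contributing k·(−c·ΔT) = (−$177.508 billion) / 0.204 ≈ −$870.1 billion.
Net ΔY = k(ΔG − c·ΔT) = (−$160.508 billion) / 0.204 ≈ −$787 billion.

−$787 billion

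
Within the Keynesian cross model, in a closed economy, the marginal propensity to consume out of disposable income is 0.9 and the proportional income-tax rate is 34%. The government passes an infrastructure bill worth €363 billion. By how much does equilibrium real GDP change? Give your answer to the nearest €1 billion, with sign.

Government-spending multiplier = 1/(1 − c(1−t)) = 1/(1 − 0.9×0.66) = 1/0.406 ≈ 2.463.
ΔY = k × ΔG = (+€363 billion) / 0.406 ≈ +€894 billion.

+€894 billion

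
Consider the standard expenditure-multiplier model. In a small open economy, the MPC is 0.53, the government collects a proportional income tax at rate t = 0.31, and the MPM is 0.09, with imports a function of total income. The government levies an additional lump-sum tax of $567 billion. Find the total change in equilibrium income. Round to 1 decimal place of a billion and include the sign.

−$414.9 billion

A lump-sum tax change of +$567 billion shifts disposable income by −$567 billion; first-round consumption changes by −c × ΔT = −0.53 × (+$567 billion) = −$300.51 billion.
Expenditure multiplier = 1/(1 − c(1−t) + m) = 1/(1 − 0.53×0.69 + 0.09) = 1/0.7243 ≈ 1.381.
The tax multiplier is −c × k ≈ −0.732, so ΔY = k × (−c·ΔT) = (−$300.51 billion) / 0.7243 ≈ −$414.9 billion.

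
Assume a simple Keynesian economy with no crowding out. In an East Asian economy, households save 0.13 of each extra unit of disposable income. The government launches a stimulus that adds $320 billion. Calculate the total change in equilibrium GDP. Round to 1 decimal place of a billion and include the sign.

+$2,461.5 billion

MPC = 1 − MPS = 1 − 0.13 = 0.87.
Expenditure multiplier = 1/(1 − MPC) = 1/(1 − 0.87) = 1/0.13 ≈ 7.692.
ΔY = k × ΔG = (+$320 billion) / 0.13 ≈ +$2,461.5 billion.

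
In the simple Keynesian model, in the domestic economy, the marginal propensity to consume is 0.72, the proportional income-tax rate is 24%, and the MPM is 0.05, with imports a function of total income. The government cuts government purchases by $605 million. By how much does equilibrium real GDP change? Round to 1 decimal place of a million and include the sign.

Government-spending multiplier = 1/(1 − c(1−t) + m) = 1/(1 − 0.72×0.76 + 0.05) = 1/0.5028 ≈ 1.989.
ΔY = k × ΔG = (−$605 million) / 0.5028 ≈ −$1,203.3 million.

−$1,203.3 million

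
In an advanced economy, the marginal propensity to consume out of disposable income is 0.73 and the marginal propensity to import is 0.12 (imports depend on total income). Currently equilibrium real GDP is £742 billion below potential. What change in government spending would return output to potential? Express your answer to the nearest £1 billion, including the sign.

+£289 billion

Spending multiplier = 1/(1 − c + m) = 1/(1 − 0.73 + 0.12) = 1/0.39 ≈ 2.564.
Need ΔY = +£742 billion, so ΔG = ΔY/k = (+£742 billion) × 0.39 ≈ +£289 billion.
The government should increase government spending by £289 billion.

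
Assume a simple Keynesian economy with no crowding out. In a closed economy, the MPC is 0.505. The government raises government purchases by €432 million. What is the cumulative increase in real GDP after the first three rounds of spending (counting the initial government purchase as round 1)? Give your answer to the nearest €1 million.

€760 million

Round 1 adds ΔG = €432 million; each later round is MPC = 0.505 times the previous.
After 3 rounds: 432 + 218.16 + 110.1708 = ΔG·(1 − c^3)/(1 − c) = 432 × (1 − 0.128787625)/0.495 ≈ €760 million.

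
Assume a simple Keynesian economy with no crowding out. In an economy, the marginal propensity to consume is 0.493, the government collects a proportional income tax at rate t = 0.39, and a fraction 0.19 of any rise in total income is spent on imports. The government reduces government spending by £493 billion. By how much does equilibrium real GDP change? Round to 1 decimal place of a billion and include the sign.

Expenditure multiplier = 1/(1 − c(1−t) + m) = 1/(1 − 0.493×0.61 + 0.19) = 1/0.88927 ≈ 1.125.
ΔY = k × ΔG = (−£493 billion) / 0.88927 ≈ −£554.4 billion.

−£554.4 billion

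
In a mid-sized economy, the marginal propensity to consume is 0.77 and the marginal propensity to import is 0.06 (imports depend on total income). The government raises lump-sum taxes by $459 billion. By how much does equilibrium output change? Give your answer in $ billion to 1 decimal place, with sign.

A lump-sum tax change of +$459 billion shifts disposable income by −$459 billion; first-round consumption changes by −c × ΔT = −0.77 × (+$459 billion) = −$353.43 billion.
Expenditure multiplier = 1/(1 − c + m) = 1/(1 − 0.77 + 0.06) = 1/0.29 ≈ 3.448.
The tax multiplier is −c × k ≈ −2.655, so ΔY = k × (−c·ΔT) = (−$353.43 billion) / 0.29 ≈ −$1,218.7 billion.

−$1,218.7 billion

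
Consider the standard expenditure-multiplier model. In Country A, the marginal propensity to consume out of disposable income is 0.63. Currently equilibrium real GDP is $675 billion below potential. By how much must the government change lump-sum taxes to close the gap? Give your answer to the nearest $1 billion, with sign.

Spending multiplier = 1/(1 − MPC) = 1/(1 − 0.63) = 1/0.37 ≈ 2.703.
Tax multiplier = −c·k = −0.63/0.37 ≈ −1.703. Need ΔY = +$675 billion, so ΔT = ΔY/(−c·k) = −(+$675 billion) × 0.37 / 0.63 ≈ −$396 billion.
The government should cut lump-sum taxes by $396 billion.

−$396 billion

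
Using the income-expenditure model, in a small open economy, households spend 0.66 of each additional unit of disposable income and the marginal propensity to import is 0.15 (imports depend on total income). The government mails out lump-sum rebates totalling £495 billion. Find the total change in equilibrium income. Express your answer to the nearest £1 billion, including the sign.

+£667 billion

A lump-sum tax change of −£495 billion shifts disposable income by +£495 billion; first-round consumption changes by −c × ΔT = −0.66 × (−£495 billion) = +£326.7 billion.
Expenditure multiplier = 1/(1 − c + m) = 1/(1 − 0.66 + 0.15) = 1/0.49 ≈ 2.041.
The tax multiplier is −c × k ≈ −1.347, so ΔY = k × (−c·ΔT) = (+£326.7 billion) / 0.49 ≈ +£667 billion.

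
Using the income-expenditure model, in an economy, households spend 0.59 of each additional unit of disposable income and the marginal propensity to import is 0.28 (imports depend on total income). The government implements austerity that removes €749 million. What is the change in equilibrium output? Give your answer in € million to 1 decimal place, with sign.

−€1,085.5 million

Expenditure multiplier = 1/(1 − c + m) = 1/(1 − 0.59 + 0.28) = 1/0.69 ≈ 1.449.
ΔY = k × ΔG = (−€749 million) / 0.69 ≈ −€1,085.5 million.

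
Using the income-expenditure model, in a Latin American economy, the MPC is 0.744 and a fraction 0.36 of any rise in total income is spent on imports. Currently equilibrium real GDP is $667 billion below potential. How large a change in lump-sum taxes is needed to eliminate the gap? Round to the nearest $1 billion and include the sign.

−$552 billion

Spending multiplier = 1/(1 − c + m) = 1/(1 − 0.744 + 0.36) = 1/0.616 ≈ 1.623.
Tax multiplier = −c·k = −0.744/0.616 ≈ −1.208. Need ΔY = +$667 billion, so ΔT = ΔY/(−c·k) = −(+$667 billion) × 0.616 / 0.744 ≈ −$552 billion.
The government should cut lump-sum taxes by $552 billion.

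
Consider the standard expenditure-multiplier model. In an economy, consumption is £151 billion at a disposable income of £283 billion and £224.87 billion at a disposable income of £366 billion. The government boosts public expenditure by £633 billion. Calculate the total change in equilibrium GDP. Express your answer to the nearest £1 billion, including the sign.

MPC = ΔC/ΔYd = (224.87 − 151)/(366 − 283) = 73.87/83 = 0.89.
Spending multiplier = 1/(1 − MPC) = 1/(1 − 0.89) = 1/0.11 ≈ 9.091.
ΔY = k × ΔG = (+£633 billion) / 0.11 ≈ +£5,755 billion.

+£5,755 billion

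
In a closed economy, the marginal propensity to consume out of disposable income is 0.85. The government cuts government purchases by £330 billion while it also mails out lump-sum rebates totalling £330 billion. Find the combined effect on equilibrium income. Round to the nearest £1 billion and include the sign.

Expenditure multiplier = 1/(1 − MPC) = 1/(1 − 0.85) = 1/0.15 ≈ 6.667.
ΔG contributes k·ΔG = (−£330 billion) / 0.15 = −£2,200 billion.
ΔT of −£330 billion changes first-round spending by −c·ΔT = +£280.5 billion, contributing k·(−c·ΔT) = (+£280.5 billion) / 0.15 = +£1,870 billion.
With ΔG = ΔT and no other leakages, the balanced-budget multiplier is 1, so ΔY = ΔG = −£330 billion.

−£330 billion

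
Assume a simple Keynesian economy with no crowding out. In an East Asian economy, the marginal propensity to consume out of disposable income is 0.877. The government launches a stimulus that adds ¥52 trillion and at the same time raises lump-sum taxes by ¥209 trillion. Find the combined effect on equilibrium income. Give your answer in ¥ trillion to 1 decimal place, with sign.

−¥1,067.4 trillion

Expenditure multiplier = 1/(1 − MPC) = 1/(1 − 0.877) = 1/0.123 ≈ 8.13.
ΔG contributes k·ΔG = (+¥52 trillion) / 0.123 ≈ +¥422.8 trillion.
ΔT of +¥209 trillion changes first-round spending by −c·ΔT = −¥183.293 trillion, contributing k·(−c·ΔT) = (−¥183.293 trillion) / 0.123 ≈ −¥1,490.2 trillion.
Net ΔY = k(ΔG − c·ΔT) = (−¥131.293 trillion) / 0.123 ≈ −¥1,067.4 trillion.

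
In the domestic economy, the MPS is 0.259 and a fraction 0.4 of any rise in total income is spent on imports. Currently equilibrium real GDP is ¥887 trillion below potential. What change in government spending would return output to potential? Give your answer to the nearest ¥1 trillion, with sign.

+¥585 trillion

MPC = 1 − MPS = 1 − 0.259 = 0.741.
Spending multiplier = 1/(1 − c + m) = 1/(1 − 0.741 + 0.4) = 1/0.659 ≈ 1.517.
Need ΔY = +¥887 trillion, so ΔG = ΔY/k = (+¥887 trillion) × 0.659 ≈ +¥585 trillion.
The government should increase government spending by ¥585 trillion.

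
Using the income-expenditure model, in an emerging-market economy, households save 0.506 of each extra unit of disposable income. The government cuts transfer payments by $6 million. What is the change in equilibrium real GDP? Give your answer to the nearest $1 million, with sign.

−$6 million

MPC = 1 − MPS = 1 − 0.506 = 0.494.
The transfer change shifts disposable income by −$6 million, so first-round consumption changes by c·ΔTR = 0.494 × (−$6 million) = −$2.964 million.
Expenditure multiplier = 1/(1 − MPC) = 1/(1 − 0.494) = 1/0.506 ≈ 1.976.
The transfer multiplier is c × k ≈ 0.976, so ΔY = k × (c·ΔTR) = (−$2.964 million) / 0.506 ≈ −$6 million.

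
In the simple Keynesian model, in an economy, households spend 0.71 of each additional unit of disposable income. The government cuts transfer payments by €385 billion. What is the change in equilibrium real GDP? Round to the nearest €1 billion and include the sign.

The transfer change shifts disposable income by −€385 billion, so first-round consumption changes by c·ΔTR = 0.71 × (−€385 billion) = −€273.35 billion.
Expenditure multiplier = 1/(1 − MPC) = 1/(1 − 0.71) = 1/0.29 ≈ 3.448.
The transfer multiplier is c × k ≈ 2.448, so ΔY = k × (c·ΔTR) = (−€273.35 billion) / 0.29 ≈ −€943 billion.

−€943 billion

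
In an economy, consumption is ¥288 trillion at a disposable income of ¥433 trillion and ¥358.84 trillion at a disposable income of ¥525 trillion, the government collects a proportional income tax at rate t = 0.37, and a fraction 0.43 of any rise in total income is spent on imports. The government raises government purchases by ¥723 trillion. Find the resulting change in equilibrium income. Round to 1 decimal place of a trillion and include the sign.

+¥765.2 trillion

MPC = ΔC/ΔYd = (358.84 − 288)/(525 − 433) = 70.84/92 = 0.77.
Expenditure multiplier = 1/(1 − c(1−t) + m) = 1/(1 − 0.77×0.63 + 0.43) = 1/0.9449 ≈ 1.058.
ΔY = k × ΔG = (+¥723 trillion) / 0.9449 ≈ +¥765.2 trillion.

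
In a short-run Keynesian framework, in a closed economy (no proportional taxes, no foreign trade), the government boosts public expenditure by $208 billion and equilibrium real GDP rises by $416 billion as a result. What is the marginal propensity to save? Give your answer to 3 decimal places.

0.500

Implied spending multiplier k = ΔY/ΔG = 416/208 = 2.
Since k = 1/(1 − MPC), MPC = 1 − 1/k = 1 − ΔG/ΔY = 1 − 208/416 = 0.500.
MPS = 1 − MPC = 0.500.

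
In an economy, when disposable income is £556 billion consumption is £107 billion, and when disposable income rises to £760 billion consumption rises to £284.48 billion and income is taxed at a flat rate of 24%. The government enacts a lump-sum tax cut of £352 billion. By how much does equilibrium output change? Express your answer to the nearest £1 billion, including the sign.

+£904 billion

MPC = ΔC/ΔYd = (284.48 − 107)/(760 − 556) = 177.48/204 = 0.87.
A lump-sum tax change of −£352 billion shifts disposable income by +£352 billion; first-round consumption changes by −c × ΔT = −0.87 × (−£352 billion) = +£306.24 billion.
Expenditure multiplier = 1/(1 − c(1−t)) = 1/(1 − 0.87×0.76) = 1/0.3388 ≈ 2.952.
The tax multiplier is −c × k ≈ −2.568, so ΔY = k × (−c·ΔT) = (+£306.24 billion) / 0.3388 ≈ +£904 billion.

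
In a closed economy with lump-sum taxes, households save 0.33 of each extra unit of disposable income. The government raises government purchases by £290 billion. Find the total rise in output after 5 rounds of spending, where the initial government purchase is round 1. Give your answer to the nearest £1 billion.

MPC = 1 − MPS = 1 − 0.33 = 0.67.
Round 1 adds ΔG = £290 billion; each later round is MPC = 0.67 times the previous.
After 5 rounds: 290 + 194.3 + 130.181 + 87.22127 + 58.4382509 = ΔG·(1 − c^5)/(1 − c) = 290 × (1 − 0.1350125107)/0.33 ≈ £760 billion.

£760 billion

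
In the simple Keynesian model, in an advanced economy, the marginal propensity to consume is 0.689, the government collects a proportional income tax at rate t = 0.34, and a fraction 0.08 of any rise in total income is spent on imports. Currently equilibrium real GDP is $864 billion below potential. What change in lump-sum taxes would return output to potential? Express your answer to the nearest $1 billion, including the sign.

−$784 billion

Spending multiplier = 1/(1 − c(1−t) + m) = 1/(1 − 0.689×0.66 + 0.08) = 1/0.62526 ≈ 1.599.
Tax multiplier = −c·k = −0.689/0.62526 ≈ −1.102. Need ΔY = +$864 billion, so ΔT = ΔY/(−c·k) = −(+$864 billion) × 0.62526 / 0.689 ≈ −$784 billion.
The government should cut lump-sum taxes by $784 billion.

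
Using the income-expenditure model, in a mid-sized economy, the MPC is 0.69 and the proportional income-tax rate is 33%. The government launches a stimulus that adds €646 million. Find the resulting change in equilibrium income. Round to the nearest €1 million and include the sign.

Spending multiplier = 1/(1 − c(1−t)) = 1/(1 − 0.69×0.67) = 1/0.5377 ≈ 1.86.
ΔY = k × ΔG = (+€646 million) / 0.5377 ≈ +€1,201 million.

+€1,201 million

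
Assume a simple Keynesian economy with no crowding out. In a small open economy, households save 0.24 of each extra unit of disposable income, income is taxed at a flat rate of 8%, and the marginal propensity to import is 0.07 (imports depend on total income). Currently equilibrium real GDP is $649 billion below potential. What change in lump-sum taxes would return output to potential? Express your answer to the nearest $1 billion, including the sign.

MPC = 1 − MPS = 1 − 0.24 = 0.76.
Spending multiplier = 1/(1 − c(1−t) + m) = 1/(1 − 0.76×0.92 + 0.07) = 1/0.3708 ≈ 2.697.
Tax multiplier = −c·k = −0.76/0.3708 ≈ −2.05. Need ΔY = +$649 billion, so ΔT = ΔY/(−c·k) = −(+$649 billion) × 0.3708 / 0.76 ≈ −$317 billion.
The government should cut lump-sum taxes by $317 billion.

−$317 billion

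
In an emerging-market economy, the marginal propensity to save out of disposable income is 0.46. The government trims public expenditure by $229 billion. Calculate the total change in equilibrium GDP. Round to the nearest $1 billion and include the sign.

MPC = 1 − MPS = 1 − 0.46 = 0.54.
Expenditure multiplier = 1/(1 − MPC) = 1/(1 − 0.54) = 1/0.46 ≈ 2.174.
ΔY = k × ΔG = (−$229 billion) / 0.46 ≈ −$498 billion.

−$498 billion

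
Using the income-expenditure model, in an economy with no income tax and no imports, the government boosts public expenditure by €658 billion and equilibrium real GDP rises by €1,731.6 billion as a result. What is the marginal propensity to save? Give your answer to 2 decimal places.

0.38

Implied spending multiplier k = ΔY/ΔG = 1,731.6/658 ≈ 2.6316.
Since k = 1/(1 − MPC), MPC = 1 − 1/k = 1 − ΔG/ΔY = 1 − 658/1,731.6 ≈ 0.62.
MPS = 1 − MPC = 0.38.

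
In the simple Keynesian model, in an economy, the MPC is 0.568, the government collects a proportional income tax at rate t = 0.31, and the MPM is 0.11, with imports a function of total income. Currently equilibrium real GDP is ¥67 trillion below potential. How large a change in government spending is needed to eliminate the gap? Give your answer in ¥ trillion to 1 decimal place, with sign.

Spending multiplier = 1/(1 − c(1−t) + m) = 1/(1 − 0.568×0.69 + 0.11) = 1/0.71808 ≈ 1.393.
Need ΔY = +¥67 trillion, so ΔG = ΔY/k = (+¥67 trillion) × 0.71808 ≈ +¥48.1 trillion.
The government should increase government spending by ¥48.1 trillion.

+¥48.1 trillion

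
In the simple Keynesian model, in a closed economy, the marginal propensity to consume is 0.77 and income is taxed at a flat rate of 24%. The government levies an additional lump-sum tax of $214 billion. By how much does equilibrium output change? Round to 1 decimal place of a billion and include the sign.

−$397.3 billion

A lump-sum tax change of +$214 billion shifts disposable income by −$214 billion; first-round consumption changes by −c × ΔT = −0.77 × (+$214 billion) = −$164.78 billion.
Expenditure multiplier = 1/(1 − c(1−t)) = 1/(1 − 0.77×0.76) = 1/0.4148 ≈ 2.411.
The tax multiplier is −c × k ≈ −1.856, so ΔY = k × (−c·ΔT) = (−$164.78 billion) / 0.4148 ≈ −$397.3 billion.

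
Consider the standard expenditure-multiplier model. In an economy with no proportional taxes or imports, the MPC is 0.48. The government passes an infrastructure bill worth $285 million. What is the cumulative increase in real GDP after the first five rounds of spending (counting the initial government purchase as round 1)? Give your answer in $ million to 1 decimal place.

$534.1 million

Round 1 adds ΔG = $285 million; each later round is MPC = 0.48 times the previous.
After 5 rounds: 285 + 136.8 + 65.664 + 31.51872 + 15.1289856 = ΔG·(1 − c^5)/(1 − c) = 285 × (1 − 0.0254803968)/0.52 ≈ $534.1 million.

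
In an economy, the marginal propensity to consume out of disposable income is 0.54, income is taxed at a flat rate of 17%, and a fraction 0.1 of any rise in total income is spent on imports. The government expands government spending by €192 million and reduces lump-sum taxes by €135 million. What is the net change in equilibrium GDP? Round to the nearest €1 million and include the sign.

+€406 million

Expenditure multiplier = 1/(1 − c(1−t) + m) = 1/(1 − 0.54×0.83 + 0.1) = 1/0.6518 ≈ 1.534.
ΔG contributes k·ΔG = (+€192 million) / 0.6518 ≈ +€294.6 million.
ΔT of −€135 million changes first-round spending by −c·ΔT = +€72.9 million, contributing k·(−c·ΔT) = (+€72.9 million) / 0.6518 ≈ +€111.8 million.
Net ΔY = k(ΔG − c·ΔT) = (+€264.9 million) / 0.6518 ≈ +€406 million.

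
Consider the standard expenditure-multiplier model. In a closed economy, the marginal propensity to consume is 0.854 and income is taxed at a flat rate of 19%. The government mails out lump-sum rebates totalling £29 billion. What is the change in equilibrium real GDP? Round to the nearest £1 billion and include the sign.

A lump-sum tax change of −£29 billion shifts disposable income by +£29 billion; first-round consumption changes by −c × ΔT = −0.854 × (−£29 billion) = +£24.766 billion.
Expenditure multiplier = 1/(1 − c(1−t)) = 1/(1 − 0.854×0.81) = 1/0.30826 ≈ 3.244.
The tax multiplier is −c × k ≈ −2.77, so ΔY = k × (−c·ΔT) = (+£24.766 billion) / 0.30826 ≈ +£80 billion.

+£80 billion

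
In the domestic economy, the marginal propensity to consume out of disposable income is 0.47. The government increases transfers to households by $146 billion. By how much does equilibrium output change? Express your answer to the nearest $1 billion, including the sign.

The transfer change shifts disposable income by +$146 billion, so first-round consumption changes by c·ΔTR = 0.47 × (+$146 billion) = +$68.62 billion.
Expenditure multiplier = 1/(1 − MPC) = 1/(1 − 0.47) = 1/0.53 ≈ 1.887.
The transfer multiplier is c × k ≈ 0.887, so ΔY = k × (c·ΔTR) = (+$68.62 billion) / 0.53 ≈ +$129 billion.

+$129 billion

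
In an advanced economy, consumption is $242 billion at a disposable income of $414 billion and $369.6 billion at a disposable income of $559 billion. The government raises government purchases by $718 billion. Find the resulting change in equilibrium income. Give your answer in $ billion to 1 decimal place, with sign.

MPC = ΔC/ΔYd = (369.6 − 242)/(559 − 414) = 127.6/145 = 0.88.
Government-spending multiplier = 1/(1 − MPC) = 1/(1 − 0.88) = 1/0.12 ≈ 8.333.
ΔY = k × ΔG = (+$718 billion) / 0.12 ≈ +$5,983.3 billion.

+$5,983.3 billion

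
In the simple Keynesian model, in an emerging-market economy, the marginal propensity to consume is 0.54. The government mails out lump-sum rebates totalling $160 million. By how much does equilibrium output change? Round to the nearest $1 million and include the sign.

+$188 million

A lump-sum tax change of −$160 million shifts disposable income by +$160 million; first-round consumption changes by −c × ΔT = −0.54 × (−$160 million) = +$86.4 million.
Expenditure multiplier = 1/(1 − MPC) = 1/(1 − 0.54) = 1/0.46 ≈ 2.174.
The tax multiplier is −c × k ≈ −1.174, so ΔY = k × (−c·ΔT) = (+$86.4 million) / 0.46 ≈ +$188 million.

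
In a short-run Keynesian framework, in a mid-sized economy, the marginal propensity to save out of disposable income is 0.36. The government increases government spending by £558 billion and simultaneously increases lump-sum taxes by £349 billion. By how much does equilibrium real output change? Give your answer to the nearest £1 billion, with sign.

+£930 billion

MPC = 1 − MPS = 1 − 0.36 = 0.64.
Expenditure multiplier = 1/(1 − MPC) = 1/(1 − 0.64) = 1/0.36 ≈ 2.778.
ΔG contributes k·ΔG = (+£558 billion) / 0.36 = +£1,550 billion.
ΔT of +£349 billion changes first-round spending by −c·ΔT = −£223.36 billion, contributing k·(−c·ΔT) = (−£223.36 billion) / 0.36 ≈ −£620.4 billion.
Net ΔY = k(ΔG − c·ΔT) = (+£334.64 billion) / 0.36 ≈ +£930 billion.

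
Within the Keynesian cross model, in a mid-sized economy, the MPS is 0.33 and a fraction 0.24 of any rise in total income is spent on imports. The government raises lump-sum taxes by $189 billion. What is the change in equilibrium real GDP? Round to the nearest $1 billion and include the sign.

MPC = 1 − MPS = 1 − 0.33 = 0.67.
A lump-sum tax change of +$189 billion shifts disposable income by −$189 billion; first-round consumption changes by −c × ΔT = −0.67 × (+$189 billion) = −$126.63 billion.
Expenditure multiplier = 1/(1 − c + m) = 1/(1 − 0.67 + 0.24) = 1/0.57 ≈ 1.754.
The tax multiplier is −c × k ≈ −1.175, so ΔY = k × (−c·ΔT) = (−$126.63 billion) / 0.57 ≈ −$222 billion.

−$222 billion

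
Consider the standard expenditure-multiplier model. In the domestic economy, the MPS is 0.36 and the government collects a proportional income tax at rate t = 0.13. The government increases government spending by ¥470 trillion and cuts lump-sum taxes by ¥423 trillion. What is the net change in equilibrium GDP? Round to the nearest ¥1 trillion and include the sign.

+¥1,671 trillion

MPC = 1 − MPS = 1 − 0.36 = 0.64.
Expenditure multiplier = 1/(1 − c(1−t)) = 1/(1 − 0.64×0.87) = 1/0.4432 ≈ 2.256.
ΔG contributes k·ΔG = (+¥470 trillion) / 0.4432 ≈ +¥1,060.5 trillion.
ΔT of −¥423 trillion changes first-round spending by −c·ΔT = +¥270.72 trillion, contributing k·(−c·ΔT) = (+¥270.72 trillion) / 0.4432 ≈ +¥610.8 trillion.
Net ΔY = k(ΔG − c·ΔT) = (+¥740.72 trillion) / 0.4432 ≈ +¥1,671 trillion.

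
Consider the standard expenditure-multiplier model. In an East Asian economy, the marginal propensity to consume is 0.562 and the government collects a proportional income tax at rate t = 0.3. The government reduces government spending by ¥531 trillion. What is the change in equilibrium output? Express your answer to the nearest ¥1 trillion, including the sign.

Spending multiplier = 1/(1 − c(1−t)) = 1/(1 − 0.562×0.7) = 1/0.6066 ≈ 1.649.
ΔY = k × ΔG = (−¥531 trillion) / 0.6066 ≈ −¥875 trillion.

−¥875 trillion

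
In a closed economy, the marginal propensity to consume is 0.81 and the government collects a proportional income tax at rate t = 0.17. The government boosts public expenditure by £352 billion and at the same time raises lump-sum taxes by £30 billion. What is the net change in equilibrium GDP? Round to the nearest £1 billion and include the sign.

+£1,000 billion

Expenditure multiplier = 1/(1 − c(1−t)) = 1/(1 − 0.81×0.83) = 1/0.3277 ≈ 3.052.
ΔG contributes k·ΔG = (+£352 billion) / 0.3277 ≈ +£1,074.2 billion.
ΔT of +£30 billion changes first-round spending by −c·ΔT = −£24.3 billion, contributing k·(−c·ΔT) = (−£24.3 billion) / 0.3277 ≈ −£74.2 billion.
Net ΔY = k(ΔG − c·ΔT) = (+£327.7 billion) / 0.3277 = +£1,000 billion.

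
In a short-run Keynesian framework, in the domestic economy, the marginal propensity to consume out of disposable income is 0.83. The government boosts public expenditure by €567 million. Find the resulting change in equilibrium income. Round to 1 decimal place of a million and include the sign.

Expenditure multiplier = 1/(1 − MPC) = 1/(1 − 0.83) = 1/0.17 ≈ 5.882.
ΔY = k × ΔG = (+€567 million) / 0.17 ≈ +€3,335.3 million.

+€3,335.3 million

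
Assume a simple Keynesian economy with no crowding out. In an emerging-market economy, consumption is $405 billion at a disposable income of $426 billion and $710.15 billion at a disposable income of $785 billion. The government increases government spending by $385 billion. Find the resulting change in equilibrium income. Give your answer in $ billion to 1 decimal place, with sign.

+$2,566.7 billion

MPC = ΔC/ΔYd = (710.15 − 405)/(785 − 426) = 305.15/359 = 0.85.
Expenditure multiplier = 1/(1 − MPC) = 1/(1 − 0.85) = 1/0.15 ≈ 6.667.
ΔY = k × ΔG = (+$385 billion) / 0.15 ≈ +$2,566.7 billion.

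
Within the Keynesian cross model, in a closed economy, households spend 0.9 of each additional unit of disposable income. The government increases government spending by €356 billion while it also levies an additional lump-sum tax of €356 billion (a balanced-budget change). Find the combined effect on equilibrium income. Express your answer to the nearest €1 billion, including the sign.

+€356 billion

Expenditure multiplier = 1/(1 − MPC) = 1/(1 − 0.9) = 1/0.1 = 10.
ΔG contributes k·ΔG = (+€356 billion) / 0.1 = +€3,560 billion.
ΔT of +€356 billion changes first-round spending by −c·ΔT = −€320.4 billion, contributing k·(−c·ΔT) = (−€320.4 billion) / 0.1 = −€3,204 billion.
With ΔG = ΔT and no other leakages, the balanced-budget multiplier is 1, so ΔY = ΔG = +€356 billion.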